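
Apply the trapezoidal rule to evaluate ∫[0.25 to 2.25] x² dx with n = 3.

f(x) = x²
a = 0.25, b = 2.25, n = 3
h = (b - a)/n = 0.666667

Trapezoidal rule: (h/2)[f(x₀) + 2f(x₁) + 2f(x₂) + ... + f(xₙ)]

x_0 = 0.2500, f(x_0) = 0.062500, coefficient = 1
x_1 = 0.9167, f(x_1) = 0.840278, coefficient = 2
x_2 = 1.5833, f(x_2) = 2.506944, coefficient = 2
x_3 = 2.2500, f(x_3) = 5.062500, coefficient = 1

I ≈ (0.666667/2) × 11.819444 = 3.939815
Exact value: 3.791667
Error: 0.148148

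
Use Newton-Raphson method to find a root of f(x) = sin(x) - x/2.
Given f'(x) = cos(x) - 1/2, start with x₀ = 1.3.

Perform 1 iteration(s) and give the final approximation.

f(x) = sin(x) - x/2
f'(x) = cos(x) - 1/2
x₀ = 1.3

Newton-Raphson formula: x_{n+1} = x_n - f(x_n)/f'(x_n)

Iteration 1:
  f(1.300000) = 0.313558
  f'(1.300000) = -0.232501
  x_1 = 1.300000 - 0.313558/(-0.232501) = 2.648631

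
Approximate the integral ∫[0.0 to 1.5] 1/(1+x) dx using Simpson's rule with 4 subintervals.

f(x) = 1/(1+x)
a = 0.0, b = 1.5, n = 4
h = (b - a)/n = 0.375000

Simpson's rule: (h/3)[f(x₀) + 4f(x₁) + 2f(x₂) + ... + f(xₙ)]

x_0 = 0.0000, f(x_0) = 1.000000, coefficient = 1
x_1 = 0.3750, f(x_1) = 0.727273, coefficient = 4
x_2 = 0.7500, f(x_2) = 0.571429, coefficient = 2
x_3 = 1.1250, f(x_3) = 0.470588, coefficient = 4
x_4 = 1.5000, f(x_4) = 0.400000, coefficient = 1

I ≈ (0.375000/3) × 7.334301 = 0.916788
Exact value: 0.916291
Error: 0.000497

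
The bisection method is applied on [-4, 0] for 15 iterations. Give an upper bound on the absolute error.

Bisection error bound: |error| ≤ (b-a)/2^n
|error| ≤ (0 - (-4))/2^15 = 4/2^15
|error| ≤ 0.0001220703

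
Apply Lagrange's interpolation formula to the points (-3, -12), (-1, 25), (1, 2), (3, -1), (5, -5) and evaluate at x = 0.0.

Lagrange interpolation formula:
P(x) = Σ yᵢ × Lᵢ(x)
where Lᵢ(x) = Π_{j≠i} (x - xⱼ)/(xᵢ - xⱼ)

L_0(0.0) = (0.0 - (-1))/(-3 - (-1)) × (0.0 - 1)/(-3 - 1) × (0.0 - 3)/(-3 - 3) × (0.0 - 5)/(-3 - 5) = -0.039062
L_1(0.0) = (0.0 - (-3))/(-1 - (-3)) × (0.0 - 1)/(-1 - 1) × (0.0 - 3)/(-1 - 3) × (0.0 - 5)/(-1 - 5) = 0.468750
L_2(0.0) = (0.0 - (-3))/(1 - (-3)) × (0.0 - (-1))/(1 - (-1)) × (0.0 - 3)/(1 - 3) × (0.0 - 5)/(1 - 5) = 0.703125
L_3(0.0) = (0.0 - (-3))/(3 - (-3)) × (0.0 - (-1))/(3 - (-1)) × (0.0 - 1)/(3 - 1) × (0.0 - 5)/(3 - 5) = -0.156250
L_4(0.0) = (0.0 - (-3))/(5 - (-3)) × (0.0 - (-1))/(5 - (-1)) × (0.0 - 1)/(5 - 1) × (0.0 - 3)/(5 - 3) = 0.023438

P(0.0) = (-12)×L_0(0.0) + 25×L_1(0.0) + 2×L_2(0.0) + (-1)×L_3(0.0) + (-5)×L_4(0.0)
P(0.0) = 13.632812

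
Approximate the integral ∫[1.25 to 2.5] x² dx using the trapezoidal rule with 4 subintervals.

f(x) = x²
a = 1.25, b = 2.5, n = 4
h = (b - a)/n = 0.312500

Trapezoidal rule: (h/2)[f(x₀) + 2f(x₁) + 2f(x₂) + ... + f(xₙ)]

x_0 = 1.2500, f(x_0) = 1.562500, coefficient = 1
x_1 = 1.5625, f(x_1) = 2.441406, coefficient = 2
x_2 = 1.8750, f(x_2) = 3.515625, coefficient = 2
x_3 = 2.1875, f(x_3) = 4.785156, coefficient = 2
x_4 = 2.5000, f(x_4) = 6.250000, coefficient = 1

I ≈ (0.312500/2) × 29.296875 = 4.577637
Exact value: 4.557292
Error: 0.020345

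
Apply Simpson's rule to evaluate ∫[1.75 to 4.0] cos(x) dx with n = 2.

f(x) = cos(x)
a = 1.75, b = 4.0, n = 2
h = (b - a)/n = 1.125000

Simpson's rule: (h/3)[f(x₀) + 4f(x₁) + 2f(x₂) + ... + f(xₙ)]

x_0 = 1.7500, f(x_0) = -0.178246, coefficient = 1
x_1 = 2.8750, f(x_1) = -0.964674, coefficient = 4
x_2 = 4.0000, f(x_2) = -0.653644, coefficient = 1

I ≈ (1.125000/3) × -4.690586 = -1.758970
Exact value: -1.740788
Error: 0.018181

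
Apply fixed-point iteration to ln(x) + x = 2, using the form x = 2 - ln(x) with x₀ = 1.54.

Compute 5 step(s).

Equation: ln(x) + x = 2
Fixed-point form: x = 2 - ln(x)
x₀ = 1.54

x_1 = g(1.540000) = 1.568218
x_2 = g(1.568218) = 1.550060
x_3 = g(1.550060) = 1.561706
x_4 = g(1.561706) = 1.554221
x_5 = g(1.554221) = 1.559025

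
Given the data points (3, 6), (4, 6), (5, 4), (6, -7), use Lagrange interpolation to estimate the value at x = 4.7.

Lagrange interpolation formula:
P(x) = Σ yᵢ × Lᵢ(x)
where Lᵢ(x) = Π_{j≠i} (x - xⱼ)/(xᵢ - xⱼ)

L_0(4.7) = (4.7 - 4)/(3 - 4) × (4.7 - 5)/(3 - 5) × (4.7 - 6)/(3 - 6) = -0.045500
L_1(4.7) = (4.7 - 3)/(4 - 3) × (4.7 - 5)/(4 - 5) × (4.7 - 6)/(4 - 6) = 0.331500
L_2(4.7) = (4.7 - 3)/(5 - 3) × (4.7 - 4)/(5 - 4) × (4.7 - 6)/(5 - 6) = 0.773500
L_3(4.7) = (4.7 - 3)/(6 - 3) × (4.7 - 4)/(6 - 4) × (4.7 - 5)/(6 - 5) = -0.059500

P(4.7) = 6×L_0(4.7) + 6×L_1(4.7) + 4×L_2(4.7) + (-7)×L_3(4.7)
P(4.7) = 5.226500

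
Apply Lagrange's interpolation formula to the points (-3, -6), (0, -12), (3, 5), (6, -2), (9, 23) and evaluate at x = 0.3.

Lagrange interpolation formula:
P(x) = Σ yᵢ × Lᵢ(x)
where Lᵢ(x) = Π_{j≠i} (x - xⱼ)/(xᵢ - xⱼ)

L_0(0.3) = (0.3 - 0)/(-3 - 0) × (0.3 - 3)/(-3 - 3) × (0.3 - 6)/(-3 - 6) × (0.3 - 9)/(-3 - 9) = -0.020662
L_1(0.3) = (0.3 - (-3))/(0 - (-3)) × (0.3 - 3)/(0 - 3) × (0.3 - 6)/(0 - 6) × (0.3 - 9)/(0 - 9) = 0.909150
L_2(0.3) = (0.3 - (-3))/(3 - (-3)) × (0.3 - 0)/(3 - 0) × (0.3 - 6)/(3 - 6) × (0.3 - 9)/(3 - 9) = 0.151525
L_3(0.3) = (0.3 - (-3))/(6 - (-3)) × (0.3 - 0)/(6 - 0) × (0.3 - 3)/(6 - 3) × (0.3 - 9)/(6 - 9) = -0.047850
L_4(0.3) = (0.3 - (-3))/(9 - (-3)) × (0.3 - 0)/(9 - 0) × (0.3 - 3)/(9 - 3) × (0.3 - 6)/(9 - 6) = 0.007837

P(0.3) = (-6)×L_0(0.3) + (-12)×L_1(0.3) + 5×L_2(0.3) + (-2)×L_3(0.3) + 23×L_4(0.3)
P(0.3) = -9.752237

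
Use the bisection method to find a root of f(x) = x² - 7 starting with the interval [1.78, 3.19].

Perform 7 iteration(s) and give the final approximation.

f(x) = x² - 7
Initial interval: [1.78, 3.19]

Iteration 1:
  c_1 = (1.780000 + 3.190000)/2 = 2.485000
  f(c_1) = f(2.485000) = -0.824775
  f(a) × f(c) ≥ 0, new interval: [2.485000, 3.190000]
Iteration 2:
  c_2 = (2.485000 + 3.190000)/2 = 2.837500
  f(c_2) = f(2.837500) = 1.051406
  f(a) × f(c) < 0, new interval: [2.485000, 2.837500]
Iteration 3:
  c_3 = (2.485000 + 2.837500)/2 = 2.661250
  f(c_3) = f(2.661250) = 0.082252
  f(a) × f(c) < 0, new interval: [2.485000, 2.661250]
Iteration 4:
  c_4 = (2.485000 + 2.661250)/2 = 2.573125
  f(c_4) = f(2.573125) = -0.379028
  f(a) × f(c) ≥ 0, new interval: [2.573125, 2.661250]
Iteration 5:
  c_5 = (2.573125 + 2.661250)/2 = 2.617188
  f(c_5) = f(2.617188) = -0.150330
  f(a) × f(c) ≥ 0, new interval: [2.617188, 2.661250]
Iteration 6:
  c_6 = (2.617188 + 2.661250)/2 = 2.639219
  f(c_6) = f(2.639219) = -0.034524
  f(a) × f(c) ≥ 0, new interval: [2.639219, 2.661250]
Iteration 7:
  c_7 = (2.639219 + 2.661250)/2 = 2.650234
  f(c_7) = f(2.650234) = 0.023742
  f(a) × f(c) < 0, new interval: [2.639219, 2.650234]

After 7 iteration(s), the approximation is c_7 = 2.650234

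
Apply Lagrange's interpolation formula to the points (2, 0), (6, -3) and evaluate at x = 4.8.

Lagrange interpolation formula:
P(x) = Σ yᵢ × Lᵢ(x)
where Lᵢ(x) = Π_{j≠i} (x - xⱼ)/(xᵢ - xⱼ)

L_0(4.8) = (4.8 - 6)/(2 - 6) = 0.300000
L_1(4.8) = (4.8 - 2)/(6 - 2) = 0.700000

P(4.8) = 0×L_0(4.8) + (-3)×L_1(4.8)
P(4.8) = -2.100000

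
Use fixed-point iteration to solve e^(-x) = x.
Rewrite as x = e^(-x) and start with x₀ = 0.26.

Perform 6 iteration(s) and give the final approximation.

Equation: e^(-x) = x
Fixed-point form: x = e^(-x)
x₀ = 0.26

x_1 = g(0.260000) = 0.771052
x_2 = g(0.771052) = 0.462526
x_3 = g(0.462526) = 0.629691
x_4 = g(0.629691) = 0.532757
x_5 = g(0.532757) = 0.586985
x_6 = g(0.586985) = 0.556001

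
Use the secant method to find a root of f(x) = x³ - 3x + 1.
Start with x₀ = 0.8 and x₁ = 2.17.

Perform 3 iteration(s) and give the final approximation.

f(x) = x³ - 3x + 1
x₀ = 0.8, x₁ = 2.17

Secant formula: x_{n+1} = x_n - f(x_n)(x_n - x_{n-1})/(f(x_n) - f(x_{n-1}))

Iteration 1:
  f(0.800000) = -0.888000
  f(2.170000) = 4.708313
  x_2 = 2.170000 - 4.708313×(2.170000 - 0.800000)/(4.708313 - (-0.888000))
       = 1.017386
Iteration 2:
  f(2.170000) = 4.708313
  f(1.017386) = -0.999088
  x_3 = 1.017386 - (-0.999088)×(1.017386 - 2.170000)/(-0.999088 - 4.708313)
       = 1.219153
Iteration 3:
  f(1.017386) = -0.999088
  f(1.219153) = -0.845391
  x_4 = 1.219153 - (-0.845391)×(1.219153 - 1.017386)/(-0.845391 - (-0.999088))
       = 2.328945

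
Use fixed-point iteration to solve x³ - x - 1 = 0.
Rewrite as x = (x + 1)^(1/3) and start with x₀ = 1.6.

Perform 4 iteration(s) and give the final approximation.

Equation: x³ - x - 1 = 0
Fixed-point form: x = (x + 1)^(1/3)
x₀ = 1.6

x_1 = g(1.600000) = 1.375069
x_2 = g(1.375069) = 1.334214
x_3 = g(1.334214) = 1.326519
x_4 = g(1.326519) = 1.325060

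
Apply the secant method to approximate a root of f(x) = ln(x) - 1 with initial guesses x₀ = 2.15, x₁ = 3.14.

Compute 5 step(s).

f(x) = ln(x) - 1
x₀ = 2.15, x₁ = 3.14

Secant formula: x_{n+1} = x_n - f(x_n)(x_n - x_{n-1})/(f(x_n) - f(x_{n-1}))

Iteration 1:
  f(2.150000) = -0.234532
  f(3.140000) = 0.144223
  x_2 = 3.140000 - 0.144223×(3.140000 - 2.150000)/(0.144223 - (-0.234532))
       = 2.763027
Iteration 2:
  f(3.140000) = 0.144223
  f(2.763027) = 0.016327
  x_3 = 2.763027 - 0.016327×(2.763027 - 3.140000)/(0.016327 - 0.144223)
       = 2.714904
Iteration 3:
  f(2.763027) = 0.016327
  f(2.714904) = -0.001243
  x_4 = 2.714904 - (-0.001243)×(2.714904 - 2.763027)/(-0.001243 - 0.016327)
       = 2.718310
Iteration 4:
  f(2.714904) = -0.001243
  f(2.718310) = 0.000010
  x_5 = 2.718310 - 0.000010×(2.718310 - 2.714904)/(0.000010 - (-0.001243))
       = 2.718282
Iteration 5:
  f(2.718310) = 0.000010
  f(2.718282) = 0.000000
  x_6 = 2.718282 - 0.000000×(2.718282 - 2.718310)/(0.000000 - 0.000010)
       = 2.718282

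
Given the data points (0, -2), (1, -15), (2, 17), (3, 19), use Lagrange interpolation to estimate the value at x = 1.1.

Lagrange interpolation formula:
P(x) = Σ yᵢ × Lᵢ(x)
where Lᵢ(x) = Π_{j≠i} (x - xⱼ)/(xᵢ - xⱼ)

L_0(1.1) = (1.1 - 1)/(0 - 1) × (1.1 - 2)/(0 - 2) × (1.1 - 3)/(0 - 3) = -0.028500
L_1(1.1) = (1.1 - 0)/(1 - 0) × (1.1 - 2)/(1 - 2) × (1.1 - 3)/(1 - 3) = 0.940500
L_2(1.1) = (1.1 - 0)/(2 - 0) × (1.1 - 1)/(2 - 1) × (1.1 - 3)/(2 - 3) = 0.104500
L_3(1.1) = (1.1 - 0)/(3 - 0) × (1.1 - 1)/(3 - 1) × (1.1 - 2)/(3 - 2) = -0.016500

P(1.1) = (-2)×L_0(1.1) + (-15)×L_1(1.1) + 17×L_2(1.1) + 19×L_3(1.1)
P(1.1) = -12.587500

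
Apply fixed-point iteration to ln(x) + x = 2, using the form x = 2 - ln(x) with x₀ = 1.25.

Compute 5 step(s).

Equation: ln(x) + x = 2
Fixed-point form: x = 2 - ln(x)
x₀ = 1.25

x_1 = g(1.250000) = 1.776856
x_2 = g(1.776856) = 1.425154
x_3 = g(1.425154) = 1.645720
x_4 = g(1.645720) = 1.501822
x_5 = g(1.501822) = 1.593321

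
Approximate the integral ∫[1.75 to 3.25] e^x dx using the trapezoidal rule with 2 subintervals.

f(x) = e^x
a = 1.75, b = 3.25, n = 2
h = (b - a)/n = 0.750000

Trapezoidal rule: (h/2)[f(x₀) + 2f(x₁) + 2f(x₂) + ... + f(xₙ)]

x_0 = 1.7500, f(x_0) = 5.754603, coefficient = 1
x_1 = 2.5000, f(x_1) = 12.182494, coefficient = 2
x_2 = 3.2500, f(x_2) = 25.790340, coefficient = 1

I ≈ (0.750000/2) × 55.909931 = 20.966224
Exact value: 20.035737
Error: 0.930487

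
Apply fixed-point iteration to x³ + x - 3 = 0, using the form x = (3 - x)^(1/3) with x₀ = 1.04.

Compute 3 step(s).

Equation: x³ + x - 3 = 0
Fixed-point form: x = (3 - x)^(1/3)
x₀ = 1.04

x_1 = g(1.040000) = 1.251465
x_2 = g(1.251465) = 1.204735
x_3 = g(1.204735) = 1.215373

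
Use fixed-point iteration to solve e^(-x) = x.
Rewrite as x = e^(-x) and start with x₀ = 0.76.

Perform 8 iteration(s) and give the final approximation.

Equation: e^(-x) = x
Fixed-point form: x = e^(-x)
x₀ = 0.76

x_1 = g(0.760000) = 0.467666
x_2 = g(0.467666) = 0.626462
x_3 = g(0.626462) = 0.534479
x_4 = g(0.534479) = 0.585974
x_5 = g(0.585974) = 0.556563
x_6 = g(0.556563) = 0.573176
x_7 = g(0.573176) = 0.563732
x_8 = g(0.563732) = 0.569081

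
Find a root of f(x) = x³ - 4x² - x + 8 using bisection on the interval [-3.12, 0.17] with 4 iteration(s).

f(x) = x³ - 4x² - x + 8
Initial interval: [-3.12, 0.17]

Iteration 1:
  c_1 = (-3.120000 + 0.170000)/2 = -1.475000
  f(c_1) = f(-1.475000) = -2.436547
  f(a) × f(c) ≥ 0, new interval: [-1.475000, 0.170000]
Iteration 2:
  c_2 = (-1.475000 + 0.170000)/2 = -0.652500
  f(c_2) = f(-0.652500) = 6.671669
  f(a) × f(c) < 0, new interval: [-1.475000, -0.652500]
Iteration 3:
  c_3 = (-1.475000 + (-0.652500))/2 = -1.063750
  f(c_3) = f(-1.063750) = 3.333792
  f(a) × f(c) < 0, new interval: [-1.475000, -1.063750]
Iteration 4:
  c_4 = (-1.475000 + (-1.063750))/2 = -1.269375
  f(c_4) = f(-1.269375) = 0.778763
  f(a) × f(c) < 0, new interval: [-1.475000, -1.269375]

After 4 iteration(s), the approximation is c_4 = -1.269375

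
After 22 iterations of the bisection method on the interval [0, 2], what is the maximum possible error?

Bisection error bound: |error| ≤ (b-a)/2^n
|error| ≤ (2 - 0)/2^22 = 2/2^22
|error| ≤ 0.0000004768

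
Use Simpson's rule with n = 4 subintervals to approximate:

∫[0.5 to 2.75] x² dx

f(x) = x²
a = 0.5, b = 2.75, n = 4
h = (b - a)/n = 0.562500

Simpson's rule: (h/3)[f(x₀) + 4f(x₁) + 2f(x₂) + ... + f(xₙ)]

x_0 = 0.5000, f(x_0) = 0.250000, coefficient = 1
x_1 = 1.0625, f(x_1) = 1.128906, coefficient = 4
x_2 = 1.6250, f(x_2) = 2.640625, coefficient = 2
x_3 = 2.1875, f(x_3) = 4.785156, coefficient = 4
x_4 = 2.7500, f(x_4) = 7.562500, coefficient = 1

I ≈ (0.562500/3) × 36.750000 = 6.890625
Exact value: 6.890625
Error: 0.000000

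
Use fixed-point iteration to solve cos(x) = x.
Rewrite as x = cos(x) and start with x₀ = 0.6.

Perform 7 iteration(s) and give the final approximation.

Equation: cos(x) = x
Fixed-point form: x = cos(x)
x₀ = 0.6

x_1 = g(0.600000) = 0.825336
x_2 = g(0.825336) = 0.678310
x_3 = g(0.678310) = 0.778634
x_4 = g(0.778634) = 0.711874
x_5 = g(0.711874) = 0.757139
x_6 = g(0.757139) = 0.726804
x_7 = g(0.726804) = 0.747302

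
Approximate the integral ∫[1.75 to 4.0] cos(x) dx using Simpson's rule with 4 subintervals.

f(x) = cos(x)
a = 1.75, b = 4.0, n = 4
h = (b - a)/n = 0.562500

Simpson's rule: (h/3)[f(x₀) + 4f(x₁) + 2f(x₂) + ... + f(xₙ)]

x_0 = 1.7500, f(x_0) = -0.178246, coefficient = 1
x_1 = 2.3125, f(x_1) = -0.675545, coefficient = 4
x_2 = 2.8750, f(x_2) = -0.964674, coefficient = 2
x_3 = 3.4375, f(x_3) = -0.956538, coefficient = 4
x_4 = 4.0000, f(x_4) = -0.653644, coefficient = 1

I ≈ (0.562500/3) × -9.289570 = -1.741794
Exact value: -1.740788
Error: 0.001006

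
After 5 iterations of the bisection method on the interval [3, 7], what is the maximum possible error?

Bisection error bound: |error| ≤ (b-a)/2^n
|error| ≤ (7 - 3)/2^5 = 4/2^5
|error| ≤ 0.1250000000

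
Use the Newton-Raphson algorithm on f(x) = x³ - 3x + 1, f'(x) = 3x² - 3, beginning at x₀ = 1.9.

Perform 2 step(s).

f(x) = x³ - 3x + 1
f'(x) = 3x² - 3
x₀ = 1.9

Newton-Raphson formula: x_{n+1} = x_n - f(x_n)/f'(x_n)

Iteration 1:
  f(1.900000) = 2.159000
  f'(1.900000) = 7.830000
  x_1 = 1.900000 - 2.159000/7.830000 = 1.624266
Iteration 2:
  f(1.624266) = 0.412404
  f'(1.624266) = 4.914717
  x_2 = 1.624266 - 0.412404/4.914717 = 1.540354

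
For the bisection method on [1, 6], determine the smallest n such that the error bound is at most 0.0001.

We need (b-a)/2^n ≤ 0.0001
(6 - 1)/2^n ≤ 0.0001
5/2^n ≤ 0.0001
2^n ≥ 50000
n ≥ log₂(50000) = 15.61
n ≥ 16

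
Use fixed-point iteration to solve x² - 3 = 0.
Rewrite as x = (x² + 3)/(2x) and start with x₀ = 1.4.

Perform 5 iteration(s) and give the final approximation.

Equation: x² - 3 = 0
Fixed-point form: x = (x² + 3)/(2x)
x₀ = 1.4

x_1 = g(1.400000) = 1.771429
x_2 = g(1.771429) = 1.732488
x_3 = g(1.732488) = 1.732051
x_4 = g(1.732051) = 1.732051
x_5 = g(1.732051) = 1.732051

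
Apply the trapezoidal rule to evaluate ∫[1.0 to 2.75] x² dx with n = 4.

f(x) = x²
a = 1.0, b = 2.75, n = 4
h = (b - a)/n = 0.437500

Trapezoidal rule: (h/2)[f(x₀) + 2f(x₁) + 2f(x₂) + ... + f(xₙ)]

x_0 = 1.0000, f(x_0) = 1.000000, coefficient = 1
x_1 = 1.4375, f(x_1) = 2.066406, coefficient = 2
x_2 = 1.8750, f(x_2) = 3.515625, coefficient = 2
x_3 = 2.3125, f(x_3) = 5.347656, coefficient = 2
x_4 = 2.7500, f(x_4) = 7.562500, coefficient = 1

I ≈ (0.437500/2) × 30.421875 = 6.654785
Exact value: 6.598958
Error: 0.055827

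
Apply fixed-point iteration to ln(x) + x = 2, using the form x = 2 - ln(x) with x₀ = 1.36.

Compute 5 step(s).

Equation: ln(x) + x = 2
Fixed-point form: x = 2 - ln(x)
x₀ = 1.36

x_1 = g(1.360000) = 1.692515
x_2 = g(1.692515) = 1.473784
x_3 = g(1.473784) = 1.612167
x_4 = g(1.612167) = 1.522421
x_5 = g(1.522421) = 1.579698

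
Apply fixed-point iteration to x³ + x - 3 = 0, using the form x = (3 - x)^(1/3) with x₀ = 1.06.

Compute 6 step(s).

Equation: x³ + x - 3 = 0
Fixed-point form: x = (3 - x)^(1/3)
x₀ = 1.06

x_1 = g(1.060000) = 1.247194
x_2 = g(1.247194) = 1.205715
x_3 = g(1.205715) = 1.215152
x_4 = g(1.215152) = 1.213018
x_5 = g(1.213018) = 1.213501
x_6 = g(1.213501) = 1.213391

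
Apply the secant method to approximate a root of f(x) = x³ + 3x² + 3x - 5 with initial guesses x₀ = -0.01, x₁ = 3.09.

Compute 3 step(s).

f(x) = x³ + 3x² + 3x - 5
x₀ = -0.01, x₁ = 3.09

Secant formula: x_{n+1} = x_n - f(x_n)(x_n - x_{n-1})/(f(x_n) - f(x_{n-1}))

Iteration 1:
  f(-0.010000) = -5.029701
  f(3.090000) = 62.417929
  x_2 = 3.090000 - 62.417929×(3.090000 - (-0.010000))/(62.417929 - (-5.029701))
       = 0.221173
Iteration 2:
  f(3.090000) = 62.417929
  f(0.221173) = -4.178909
  x_3 = 0.221173 - (-4.178909)×(0.221173 - 3.090000)/(-4.178909 - 62.417929)
       = 0.401190
Iteration 3:
  f(0.221173) = -4.178909
  f(0.401190) = -3.248996
  x_4 = 0.401190 - (-3.248996)×(0.401190 - 0.221173)/(-3.248996 - (-4.178909))
       = 1.030147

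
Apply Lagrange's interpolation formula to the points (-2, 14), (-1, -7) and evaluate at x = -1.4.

Lagrange interpolation formula:
P(x) = Σ yᵢ × Lᵢ(x)
where Lᵢ(x) = Π_{j≠i} (x - xⱼ)/(xᵢ - xⱼ)

L_0(-1.4) = (-1.4 - (-1))/(-2 - (-1)) = 0.400000
L_1(-1.4) = (-1.4 - (-2))/(-1 - (-2)) = 0.600000

P(-1.4) = 14×L_0(-1.4) + (-7)×L_1(-1.4)
P(-1.4) = 1.400000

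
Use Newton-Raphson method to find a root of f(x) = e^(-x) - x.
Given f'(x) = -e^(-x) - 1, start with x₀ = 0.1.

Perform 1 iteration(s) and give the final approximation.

f(x) = e^(-x) - x
f'(x) = -e^(-x) - 1
x₀ = 0.1

Newton-Raphson formula: x_{n+1} = x_n - f(x_n)/f'(x_n)

Iteration 1:
  f(0.100000) = 0.804837
  f'(0.100000) = -1.904837
  x_1 = 0.100000 - 0.804837/(-1.904837) = 0.522523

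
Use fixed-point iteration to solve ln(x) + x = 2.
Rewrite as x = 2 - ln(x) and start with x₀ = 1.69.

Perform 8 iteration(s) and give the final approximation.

Equation: ln(x) + x = 2
Fixed-point form: x = 2 - ln(x)
x₀ = 1.69

x_1 = g(1.690000) = 1.475271
x_2 = g(1.475271) = 1.611158
x_3 = g(1.611158) = 1.523047
x_4 = g(1.523047) = 1.579287
x_5 = g(1.579287) = 1.543026
x_6 = g(1.543026) = 1.566254
x_7 = g(1.566254) = 1.551313
x_8 = g(1.551313) = 1.560898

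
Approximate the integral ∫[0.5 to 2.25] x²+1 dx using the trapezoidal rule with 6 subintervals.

f(x) = x²+1
a = 0.5, b = 2.25, n = 6
h = (b - a)/n = 0.291667

Trapezoidal rule: (h/2)[f(x₀) + 2f(x₁) + 2f(x₂) + ... + f(xₙ)]

x_0 = 0.5000, f(x_0) = 1.250000, coefficient = 1
x_1 = 0.7917, f(x_1) = 1.626736, coefficient = 2
x_2 = 1.0833, f(x_2) = 2.173611, coefficient = 2
x_3 = 1.3750, f(x_3) = 2.890625, coefficient = 2
x_4 = 1.6667, f(x_4) = 3.777778, coefficient = 2
x_5 = 1.9583, f(x_5) = 4.835069, coefficient = 2
x_6 = 2.2500, f(x_6) = 6.062500, coefficient = 1

I ≈ (0.291667/2) × 37.920139 = 5.530020
Exact value: 5.505208
Error: 0.024812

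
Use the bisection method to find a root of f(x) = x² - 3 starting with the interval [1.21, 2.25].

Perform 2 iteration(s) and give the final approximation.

f(x) = x² - 3
Initial interval: [1.21, 2.25]

Iteration 1:
  c_1 = (1.210000 + 2.250000)/2 = 1.730000
  f(c_1) = f(1.730000) = -0.007100
  f(a) × f(c) ≥ 0, new interval: [1.730000, 2.250000]
Iteration 2:
  c_2 = (1.730000 + 2.250000)/2 = 1.990000
  f(c_2) = f(1.990000) = 0.960100
  f(a) × f(c) < 0, new interval: [1.730000, 1.990000]

After 2 iteration(s), the approximation is c_2 = 1.990000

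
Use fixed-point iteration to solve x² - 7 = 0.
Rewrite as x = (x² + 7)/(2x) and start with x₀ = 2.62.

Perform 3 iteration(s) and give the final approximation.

Equation: x² - 7 = 0
Fixed-point form: x = (x² + 7)/(2x)
x₀ = 2.62

x_1 = g(2.620000) = 2.645878
x_2 = g(2.645878) = 2.645751
x_3 = g(2.645751) = 2.645751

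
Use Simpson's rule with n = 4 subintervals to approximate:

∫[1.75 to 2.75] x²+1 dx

f(x) = x²+1
a = 1.75, b = 2.75, n = 4
h = (b - a)/n = 0.250000

Simpson's rule: (h/3)[f(x₀) + 4f(x₁) + 2f(x₂) + ... + f(xₙ)]

x_0 = 1.7500, f(x_0) = 4.062500, coefficient = 1
x_1 = 2.0000, f(x_1) = 5.000000, coefficient = 4
x_2 = 2.2500, f(x_2) = 6.062500, coefficient = 2
x_3 = 2.5000, f(x_3) = 7.250000, coefficient = 4
x_4 = 2.7500, f(x_4) = 8.562500, coefficient = 1

I ≈ (0.250000/3) × 73.750000 = 6.145833
Exact value: 6.145833
Error: 0.000000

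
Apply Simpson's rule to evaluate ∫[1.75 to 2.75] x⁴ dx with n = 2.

f(x) = x⁴
a = 1.75, b = 2.75, n = 2
h = (b - a)/n = 0.500000

Simpson's rule: (h/3)[f(x₀) + 4f(x₁) + 2f(x₂) + ... + f(xₙ)]

x_0 = 1.7500, f(x_0) = 9.378906, coefficient = 1
x_1 = 2.2500, f(x_1) = 25.628906, coefficient = 4
x_2 = 2.7500, f(x_2) = 57.191406, coefficient = 1

I ≈ (0.500000/3) × 169.085938 = 28.180990
Exact value: 28.172656
Error: 0.008333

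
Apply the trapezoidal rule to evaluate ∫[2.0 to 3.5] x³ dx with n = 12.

f(x) = x³
a = 2.0, b = 3.5, n = 12
h = (b - a)/n = 0.125000

Trapezoidal rule: (h/2)[f(x₀) + 2f(x₁) + 2f(x₂) + ... + f(xₙ)]

x_0 = 2.0000, f(x_0) = 8.000000, coefficient = 1
x_1 = 2.1250, f(x_1) = 9.595703, coefficient = 2
x_2 = 2.2500, f(x_2) = 11.390625, coefficient = 2
x_3 = 2.3750, f(x_3) = 13.396484, coefficient = 2
x_4 = 2.5000, f(x_4) = 15.625000, coefficient = 2
x_5 = 2.6250, f(x_5) = 18.087891, coefficient = 2
x_6 = 2.7500, f(x_6) = 20.796875, coefficient = 2
x_7 = 2.8750, f(x_7) = 23.763672, coefficient = 2
x_8 = 3.0000, f(x_8) = 27.000000, coefficient = 2
x_9 = 3.1250, f(x_9) = 30.517578, coefficient = 2
x_10 = 3.2500, f(x_10) = 34.328125, coefficient = 2
x_11 = 3.3750, f(x_11) = 38.443359, coefficient = 2
x_12 = 3.5000, f(x_12) = 42.875000, coefficient = 1

I ≈ (0.125000/2) × 536.765625 = 33.547852
Exact value: 33.515625
Error: 0.032227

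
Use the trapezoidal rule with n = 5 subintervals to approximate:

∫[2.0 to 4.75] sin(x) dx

f(x) = sin(x)
a = 2.0, b = 4.75, n = 5
h = (b - a)/n = 0.550000

Trapezoidal rule: (h/2)[f(x₀) + 2f(x₁) + 2f(x₂) + ... + f(xₙ)]

x_0 = 2.0000, f(x_0) = 0.909297, coefficient = 1
x_1 = 2.5500, f(x_1) = 0.557684, coefficient = 2
x_2 = 3.1000, f(x_2) = 0.041581, coefficient = 2
x_3 = 3.6500, f(x_3) = -0.486787, coefficient = 2
x_4 = 4.2000, f(x_4) = -0.871576, coefficient = 2
x_5 = 4.7500, f(x_5) = -0.999293, coefficient = 1

I ≈ (0.550000/2) × -1.608191 = -0.442253
Exact value: -0.453749
Error: 0.011496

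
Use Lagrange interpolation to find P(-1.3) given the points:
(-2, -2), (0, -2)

Lagrange interpolation formula:
P(x) = Σ yᵢ × Lᵢ(x)
where Lᵢ(x) = Π_{j≠i} (x - xⱼ)/(xᵢ - xⱼ)

L_0(-1.3) = (-1.3 - 0)/(-2 - 0) = 0.650000
L_1(-1.3) = (-1.3 - (-2))/(0 - (-2)) = 0.350000

P(-1.3) = (-2)×L_0(-1.3) + (-2)×L_1(-1.3)
P(-1.3) = -2.000000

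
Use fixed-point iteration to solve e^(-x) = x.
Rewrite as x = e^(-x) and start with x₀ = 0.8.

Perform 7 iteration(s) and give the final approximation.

Equation: e^(-x) = x
Fixed-point form: x = e^(-x)
x₀ = 0.8

x_1 = g(0.800000) = 0.449329
x_2 = g(0.449329) = 0.638056
x_3 = g(0.638056) = 0.528318
x_4 = g(0.528318) = 0.589596
x_5 = g(0.589596) = 0.554551
x_6 = g(0.554551) = 0.574330
x_7 = g(0.574330) = 0.563082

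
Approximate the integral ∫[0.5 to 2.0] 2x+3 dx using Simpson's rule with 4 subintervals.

f(x) = 2x+3
a = 0.5, b = 2.0, n = 4
h = (b - a)/n = 0.375000

Simpson's rule: (h/3)[f(x₀) + 4f(x₁) + 2f(x₂) + ... + f(xₙ)]

x_0 = 0.5000, f(x_0) = 4.000000, coefficient = 1
x_1 = 0.8750, f(x_1) = 4.750000, coefficient = 4
x_2 = 1.2500, f(x_2) = 5.500000, coefficient = 2
x_3 = 1.6250, f(x_3) = 6.250000, coefficient = 4
x_4 = 2.0000, f(x_4) = 7.000000, coefficient = 1

I ≈ (0.375000/3) × 66.000000 = 8.250000
Exact value: 8.250000
Error: 0.000000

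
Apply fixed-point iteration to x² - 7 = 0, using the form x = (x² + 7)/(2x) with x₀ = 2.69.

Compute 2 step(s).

Equation: x² - 7 = 0
Fixed-point form: x = (x² + 7)/(2x)
x₀ = 2.69

x_1 = g(2.690000) = 2.646115
x_2 = g(2.646115) = 2.645751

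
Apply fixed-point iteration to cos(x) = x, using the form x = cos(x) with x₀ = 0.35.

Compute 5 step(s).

Equation: cos(x) = x
Fixed-point form: x = cos(x)
x₀ = 0.35

x_1 = g(0.350000) = 0.939373
x_2 = g(0.939373) = 0.590294
x_3 = g(0.590294) = 0.830777
x_4 = g(0.830777) = 0.674302
x_5 = g(0.674302) = 0.781143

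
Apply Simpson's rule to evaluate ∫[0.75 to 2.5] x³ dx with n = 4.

f(x) = x³
a = 0.75, b = 2.5, n = 4
h = (b - a)/n = 0.437500

Simpson's rule: (h/3)[f(x₀) + 4f(x₁) + 2f(x₂) + ... + f(xₙ)]

x_0 = 0.7500, f(x_0) = 0.421875, coefficient = 1
x_1 = 1.1875, f(x_1) = 1.674561, coefficient = 4
x_2 = 1.6250, f(x_2) = 4.291016, coefficient = 2
x_3 = 2.0625, f(x_3) = 8.773682, coefficient = 4
x_4 = 2.5000, f(x_4) = 15.625000, coefficient = 1

I ≈ (0.437500/3) × 66.421875 = 9.686523
Exact value: 9.686523
Error: 0.000000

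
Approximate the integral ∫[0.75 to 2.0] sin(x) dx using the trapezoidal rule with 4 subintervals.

f(x) = sin(x)
a = 0.75, b = 2.0, n = 4
h = (b - a)/n = 0.312500

Trapezoidal rule: (h/2)[f(x₀) + 2f(x₁) + 2f(x₂) + ... + f(xₙ)]

x_0 = 0.7500, f(x_0) = 0.681639, coefficient = 1
x_1 = 1.0625, f(x_1) = 0.873575, coefficient = 2
x_2 = 1.3750, f(x_2) = 0.980893, coefficient = 2
x_3 = 1.6875, f(x_3) = 0.993198, coefficient = 2
x_4 = 2.0000, f(x_4) = 0.909297, coefficient = 1

I ≈ (0.312500/2) × 7.286268 = 1.138479
Exact value: 1.147836
Error: 0.009356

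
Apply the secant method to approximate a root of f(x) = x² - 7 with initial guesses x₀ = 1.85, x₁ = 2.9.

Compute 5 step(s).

f(x) = x² - 7
x₀ = 1.85, x₁ = 2.9

Secant formula: x_{n+1} = x_n - f(x_n)(x_n - x_{n-1})/(f(x_n) - f(x_{n-1}))

Iteration 1:
  f(1.850000) = -3.577500
  f(2.900000) = 1.410000
  x_2 = 2.900000 - 1.410000×(2.900000 - 1.850000)/(1.410000 - (-3.577500))
       = 2.603158
Iteration 2:
  f(2.900000) = 1.410000
  f(2.603158) = -0.223569
  x_3 = 2.603158 - (-0.223569)×(2.603158 - 2.900000)/(-0.223569 - 1.410000)
       = 2.643783
Iteration 3:
  f(2.603158) = -0.223569
  f(2.643783) = -0.010409
  x_4 = 2.643783 - (-0.010409)×(2.643783 - 2.603158)/(-0.010409 - (-0.223569))
       = 2.645767
Iteration 4:
  f(2.643783) = -0.010409
  f(2.645767) = 0.000085
  x_5 = 2.645767 - 0.000085×(2.645767 - 2.643783)/(0.000085 - (-0.010409))
       = 2.645751
Iteration 5:
  f(2.645767) = 0.000085
  f(2.645751) = 0.000000
  x_6 = 2.645751 - 0.000000×(2.645751 - 2.645767)/(0.000000 - 0.000085)
       = 2.645751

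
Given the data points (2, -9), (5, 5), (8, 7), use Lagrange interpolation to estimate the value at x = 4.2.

Lagrange interpolation formula:
P(x) = Σ yᵢ × Lᵢ(x)
where Lᵢ(x) = Π_{j≠i} (x - xⱼ)/(xᵢ - xⱼ)

L_0(4.2) = (4.2 - 5)/(2 - 5) × (4.2 - 8)/(2 - 8) = 0.168889
L_1(4.2) = (4.2 - 2)/(5 - 2) × (4.2 - 8)/(5 - 8) = 0.928889
L_2(4.2) = (4.2 - 2)/(8 - 2) × (4.2 - 5)/(8 - 5) = -0.097778

P(4.2) = (-9)×L_0(4.2) + 5×L_1(4.2) + 7×L_2(4.2)
P(4.2) = 2.440000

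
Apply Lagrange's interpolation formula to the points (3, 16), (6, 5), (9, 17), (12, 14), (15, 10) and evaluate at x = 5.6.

Lagrange interpolation formula:
P(x) = Σ yᵢ × Lᵢ(x)
where Lᵢ(x) = Π_{j≠i} (x - xⱼ)/(xᵢ - xⱼ)

L_0(5.6) = (5.6 - 6)/(3 - 6) × (5.6 - 9)/(3 - 9) × (5.6 - 12)/(3 - 12) × (5.6 - 15)/(3 - 15) = 0.042087
L_1(5.6) = (5.6 - 3)/(6 - 3) × (5.6 - 9)/(6 - 9) × (5.6 - 12)/(6 - 12) × (5.6 - 15)/(6 - 15) = 1.094268
L_2(5.6) = (5.6 - 3)/(9 - 3) × (5.6 - 6)/(9 - 6) × (5.6 - 12)/(9 - 12) × (5.6 - 15)/(9 - 15) = -0.193106
L_3(5.6) = (5.6 - 3)/(12 - 3) × (5.6 - 6)/(12 - 6) × (5.6 - 9)/(12 - 9) × (5.6 - 15)/(12 - 15) = 0.068392
L_4(5.6) = (5.6 - 3)/(15 - 3) × (5.6 - 6)/(15 - 6) × (5.6 - 9)/(15 - 9) × (5.6 - 12)/(15 - 12) = -0.011641

P(5.6) = 16×L_0(5.6) + 5×L_1(5.6) + 17×L_2(5.6) + 14×L_3(5.6) + 10×L_4(5.6)
P(5.6) = 3.703006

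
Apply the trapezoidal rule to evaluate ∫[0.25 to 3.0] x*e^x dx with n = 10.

f(x) = x*e^x
a = 0.25, b = 3.0, n = 10
h = (b - a)/n = 0.275000

Trapezoidal rule: (h/2)[f(x₀) + 2f(x₁) + 2f(x₂) + ... + f(xₙ)]

x_0 = 0.2500, f(x_0) = 0.321006, coefficient = 1
x_1 = 0.5250, f(x_1) = 0.887491, coefficient = 2
x_2 = 0.8000, f(x_2) = 1.780433, coefficient = 2
x_3 = 1.0750, f(x_3) = 3.149742, coefficient = 2
x_4 = 1.3500, f(x_4) = 5.207524, coefficient = 2
x_5 = 1.6250, f(x_5) = 8.252431, coefficient = 2
x_6 = 1.9000, f(x_6) = 12.703199, coefficient = 2
x_7 = 2.1750, f(x_7) = 19.144753, coefficient = 2
x_8 = 2.4500, f(x_8) = 28.391449, coefficient = 2
x_9 = 2.7250, f(x_9) = 41.573728, coefficient = 2
x_10 = 3.0000, f(x_10) = 60.256611, coefficient = 1

I ≈ (0.275000/2) × 302.759119 = 41.629379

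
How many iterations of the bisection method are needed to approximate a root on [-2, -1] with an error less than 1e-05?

We need (b-a)/2^n ≤ 1e-05
(-1 - (-2))/2^n ≤ 1e-05
1/2^n ≤ 1e-05
2^n ≥ 100000
n ≥ log₂(100000) = 16.61
n ≥ 17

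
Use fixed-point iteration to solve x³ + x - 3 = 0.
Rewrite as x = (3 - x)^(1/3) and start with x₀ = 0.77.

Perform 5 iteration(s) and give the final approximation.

Equation: x³ + x - 3 = 0
Fixed-point form: x = (3 - x)^(1/3)
x₀ = 0.77

x_1 = g(0.770000) = 1.306477
x_2 = g(1.306477) = 1.191966
x_3 = g(1.191966) = 1.218248
x_4 = g(1.218248) = 1.212316
x_5 = g(1.212316) = 1.213660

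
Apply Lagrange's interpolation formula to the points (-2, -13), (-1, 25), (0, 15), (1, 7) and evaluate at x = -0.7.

Lagrange interpolation formula:
P(x) = Σ yᵢ × Lᵢ(x)
where Lᵢ(x) = Π_{j≠i} (x - xⱼ)/(xᵢ - xⱼ)

L_0(-0.7) = (-0.7 - (-1))/(-2 - (-1)) × (-0.7 - 0)/(-2 - 0) × (-0.7 - 1)/(-2 - 1) = -0.059500
L_1(-0.7) = (-0.7 - (-2))/(-1 - (-2)) × (-0.7 - 0)/(-1 - 0) × (-0.7 - 1)/(-1 - 1) = 0.773500
L_2(-0.7) = (-0.7 - (-2))/(0 - (-2)) × (-0.7 - (-1))/(0 - (-1)) × (-0.7 - 1)/(0 - 1) = 0.331500
L_3(-0.7) = (-0.7 - (-2))/(1 - (-2)) × (-0.7 - (-1))/(1 - (-1)) × (-0.7 - 0)/(1 - 0) = -0.045500

P(-0.7) = (-13)×L_0(-0.7) + 25×L_1(-0.7) + 15×L_2(-0.7) + 7×L_3(-0.7)
P(-0.7) = 24.765000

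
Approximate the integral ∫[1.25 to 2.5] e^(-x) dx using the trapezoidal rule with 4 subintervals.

f(x) = e^(-x)
a = 1.25, b = 2.5, n = 4
h = (b - a)/n = 0.312500

Trapezoidal rule: (h/2)[f(x₀) + 2f(x₁) + 2f(x₂) + ... + f(xₙ)]

x_0 = 1.2500, f(x_0) = 0.286505, coefficient = 1
x_1 = 1.5625, f(x_1) = 0.209611, coefficient = 2
x_2 = 1.8750, f(x_2) = 0.153355, coefficient = 2
x_3 = 2.1875, f(x_3) = 0.112197, coefficient = 2
x_4 = 2.5000, f(x_4) = 0.082085, coefficient = 1

I ≈ (0.312500/2) × 1.318916 = 0.206081
Exact value: 0.204420
Error: 0.001661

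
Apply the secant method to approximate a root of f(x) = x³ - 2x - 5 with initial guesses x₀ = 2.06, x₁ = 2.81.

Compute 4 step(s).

f(x) = x³ - 2x - 5
x₀ = 2.06, x₁ = 2.81

Secant formula: x_{n+1} = x_n - f(x_n)(x_n - x_{n-1})/(f(x_n) - f(x_{n-1}))

Iteration 1:
  f(2.060000) = -0.378184
  f(2.810000) = 11.568041
  x_2 = 2.810000 - 11.568041×(2.810000 - 2.060000)/(11.568041 - (-0.378184))
       = 2.083743
Iteration 2:
  f(2.810000) = 11.568041
  f(2.083743) = -0.119907
  x_3 = 2.083743 - (-0.119907)×(2.083743 - 2.810000)/(-0.119907 - 11.568041)
       = 2.091194
Iteration 3:
  f(2.083743) = -0.119907
  f(2.091194) = -0.037408
  x_4 = 2.091194 - (-0.037408)×(2.091194 - 2.083743)/(-0.037408 - (-0.119907))
       = 2.094572
Iteration 4:
  f(2.091194) = -0.037408
  f(2.094572) = 0.000229
  x_5 = 2.094572 - 0.000229×(2.094572 - 2.091194)/(0.000229 - (-0.037408))
       = 2.094551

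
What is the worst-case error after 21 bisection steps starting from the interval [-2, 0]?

Bisection error bound: |error| ≤ (b-a)/2^n
|error| ≤ (0 - (-2))/2^21 = 2/2^21
|error| ≤ 0.0000009537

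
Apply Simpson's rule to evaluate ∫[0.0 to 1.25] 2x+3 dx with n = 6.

f(x) = 2x+3
a = 0.0, b = 1.25, n = 6
h = (b - a)/n = 0.208333

Simpson's rule: (h/3)[f(x₀) + 4f(x₁) + 2f(x₂) + ... + f(xₙ)]

x_0 = 0.0000, f(x_0) = 3.000000, coefficient = 1
x_1 = 0.2083, f(x_1) = 3.416667, coefficient = 4
x_2 = 0.4167, f(x_2) = 3.833333, coefficient = 2
x_3 = 0.6250, f(x_3) = 4.250000, coefficient = 4
x_4 = 0.8333, f(x_4) = 4.666667, coefficient = 2
x_5 = 1.0417, f(x_5) = 5.083333, coefficient = 4
x_6 = 1.2500, f(x_6) = 5.500000, coefficient = 1

I ≈ (0.208333/3) × 76.500000 = 5.312500
Exact value: 5.312500
Error: 0.000000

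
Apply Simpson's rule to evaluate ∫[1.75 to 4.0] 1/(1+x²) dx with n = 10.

f(x) = 1/(1+x²)
a = 1.75, b = 4.0, n = 10
h = (b - a)/n = 0.225000

Simpson's rule: (h/3)[f(x₀) + 4f(x₁) + 2f(x₂) + ... + f(xₙ)]

x_0 = 1.7500, f(x_0) = 0.246154, coefficient = 1
x_1 = 1.9750, f(x_1) = 0.204056, coefficient = 4
x_2 = 2.2000, f(x_2) = 0.171233, coefficient = 2
x_3 = 2.4250, f(x_3) = 0.145336, coefficient = 4
x_4 = 2.6500, f(x_4) = 0.124649, coefficient = 2
x_5 = 2.8750, f(x_5) = 0.107926, coefficient = 4
x_6 = 3.1000, f(x_6) = 0.094251, coefficient = 2
x_7 = 3.3250, f(x_7) = 0.082949, coefficient = 4
x_8 = 3.5500, f(x_8) = 0.073516, coefficient = 2
x_9 = 3.7750, f(x_9) = 0.065571, coefficient = 4
x_10 = 4.0000, f(x_10) = 0.058824, coefficient = 1

I ≈ (0.225000/3) × 3.655623 = 0.274172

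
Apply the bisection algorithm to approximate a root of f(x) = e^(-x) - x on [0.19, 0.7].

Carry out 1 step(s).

f(x) = e^(-x) - x
Initial interval: [0.19, 0.7]

Iteration 1:
  c_1 = (0.190000 + 0.700000)/2 = 0.445000
  f(c_1) = f(0.445000) = 0.195824
  f(a) × f(c) ≥ 0, new interval: [0.445000, 0.700000]

After 1 iteration(s), the approximation is c_1 = 0.445000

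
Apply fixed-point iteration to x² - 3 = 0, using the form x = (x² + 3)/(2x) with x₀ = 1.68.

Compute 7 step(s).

Equation: x² - 3 = 0
Fixed-point form: x = (x² + 3)/(2x)
x₀ = 1.68

x_1 = g(1.680000) = 1.732857
x_2 = g(1.732857) = 1.732051
x_3 = g(1.732051) = 1.732051
x_4 = g(1.732051) = 1.732051
x_5 = g(1.732051) = 1.732051
x_6 = g(1.732051) = 1.732051
x_7 = g(1.732051) = 1.732051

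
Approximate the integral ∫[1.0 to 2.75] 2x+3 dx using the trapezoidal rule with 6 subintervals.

f(x) = 2x+3
a = 1.0, b = 2.75, n = 6
h = (b - a)/n = 0.291667

Trapezoidal rule: (h/2)[f(x₀) + 2f(x₁) + 2f(x₂) + ... + f(xₙ)]

x_0 = 1.0000, f(x_0) = 5.000000, coefficient = 1
x_1 = 1.2917, f(x_1) = 5.583333, coefficient = 2
x_2 = 1.5833, f(x_2) = 6.166667, coefficient = 2
x_3 = 1.8750, f(x_3) = 6.750000, coefficient = 2
x_4 = 2.1667, f(x_4) = 7.333333, coefficient = 2
x_5 = 2.4583, f(x_5) = 7.916667, coefficient = 2
x_6 = 2.7500, f(x_6) = 8.500000, coefficient = 1

I ≈ (0.291667/2) × 81.000000 = 11.812500
Exact value: 11.812500
Error: 0.000000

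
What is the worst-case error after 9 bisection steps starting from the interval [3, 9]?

Bisection error bound: |error| ≤ (b-a)/2^n
|error| ≤ (9 - 3)/2^9 = 6/2^9
|error| ≤ 0.0117187500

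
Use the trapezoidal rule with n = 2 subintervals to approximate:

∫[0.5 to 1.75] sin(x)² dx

f(x) = sin(x)²
a = 0.5, b = 1.75, n = 2
h = (b - a)/n = 0.625000

Trapezoidal rule: (h/2)[f(x₀) + 2f(x₁) + 2f(x₂) + ... + f(xₙ)]

x_0 = 0.5000, f(x_0) = 0.229849, coefficient = 1
x_1 = 1.1250, f(x_1) = 0.814087, coefficient = 2
x_2 = 1.7500, f(x_2) = 0.968228, coefficient = 1

I ≈ (0.625000/2) × 2.826251 = 0.883203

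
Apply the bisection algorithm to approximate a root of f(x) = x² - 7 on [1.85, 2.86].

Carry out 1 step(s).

f(x) = x² - 7
Initial interval: [1.85, 2.86]

Iteration 1:
  c_1 = (1.850000 + 2.860000)/2 = 2.355000
  f(c_1) = f(2.355000) = -1.453975
  f(a) × f(c) ≥ 0, new interval: [2.355000, 2.860000]

After 1 iteration(s), the approximation is c_1 = 2.355000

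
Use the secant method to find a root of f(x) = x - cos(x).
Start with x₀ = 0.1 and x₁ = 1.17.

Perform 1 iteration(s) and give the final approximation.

f(x) = x - cos(x)
x₀ = 0.1, x₁ = 1.17

Secant formula: x_{n+1} = x_n - f(x_n)(x_n - x_{n-1})/(f(x_n) - f(x_{n-1}))

Iteration 1:
  f(0.100000) = -0.895004
  f(1.170000) = 0.779848
  x_2 = 1.170000 - 0.779848×(1.170000 - 0.100000)/(0.779848 - (-0.895004))
       = 0.671784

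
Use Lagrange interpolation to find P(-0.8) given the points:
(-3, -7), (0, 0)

Lagrange interpolation formula:
P(x) = Σ yᵢ × Lᵢ(x)
where Lᵢ(x) = Π_{j≠i} (x - xⱼ)/(xᵢ - xⱼ)

L_0(-0.8) = (-0.8 - 0)/(-3 - 0) = 0.266667
L_1(-0.8) = (-0.8 - (-3))/(0 - (-3)) = 0.733333

P(-0.8) = (-7)×L_0(-0.8) + 0×L_1(-0.8)
P(-0.8) = -1.866667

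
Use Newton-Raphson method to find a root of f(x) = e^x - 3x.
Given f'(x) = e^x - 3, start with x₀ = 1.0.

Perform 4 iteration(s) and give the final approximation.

f(x) = e^x - 3x
f'(x) = e^x - 3
x₀ = 1.0

Newton-Raphson formula: x_{n+1} = x_n - f(x_n)/f'(x_n)

Iteration 1:
  f(1.000000) = -0.281718
  f'(1.000000) = -0.281718
  x_1 = 1.000000 - (-0.281718)/(-0.281718) = 0.000000
Iteration 2:
  f(0.000000) = 1.000000
  f'(0.000000) = -2.000000
  x_2 = 0.000000 - 1.000000/(-2.000000) = 0.500000
Iteration 3:
  f(0.500000) = 0.148721
  f'(0.500000) = -1.351279
  x_3 = 0.500000 - 0.148721/(-1.351279) = 0.610060
Iteration 4:
  f(0.610060) = 0.010362
  f'(0.610060) = -1.159459
  x_4 = 0.610060 - 0.010362/(-1.159459) = 0.618997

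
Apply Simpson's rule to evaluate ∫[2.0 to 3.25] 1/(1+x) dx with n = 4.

f(x) = 1/(1+x)
a = 2.0, b = 3.25, n = 4
h = (b - a)/n = 0.312500

Simpson's rule: (h/3)[f(x₀) + 4f(x₁) + 2f(x₂) + ... + f(xₙ)]

x_0 = 2.0000, f(x_0) = 0.333333, coefficient = 1
x_1 = 2.3125, f(x_1) = 0.301887, coefficient = 4
x_2 = 2.6250, f(x_2) = 0.275862, coefficient = 2
x_3 = 2.9375, f(x_3) = 0.253968, coefficient = 4
x_4 = 3.2500, f(x_4) = 0.235294, coefficient = 1

I ≈ (0.312500/3) × 3.343772 = 0.348310
Exact value: 0.348307
Error: 0.000003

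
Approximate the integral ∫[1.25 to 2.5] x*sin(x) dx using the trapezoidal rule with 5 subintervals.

f(x) = x*sin(x)
a = 1.25, b = 2.5, n = 5
h = (b - a)/n = 0.250000

Trapezoidal rule: (h/2)[f(x₀) + 2f(x₁) + 2f(x₂) + ... + f(xₙ)]

x_0 = 1.2500, f(x_0) = 1.186231, coefficient = 1
x_1 = 1.5000, f(x_1) = 1.496242, coefficient = 2
x_2 = 1.7500, f(x_2) = 1.721975, coefficient = 2
x_3 = 2.0000, f(x_3) = 1.818595, coefficient = 2
x_4 = 2.2500, f(x_4) = 1.750665, coefficient = 2
x_5 = 2.5000, f(x_5) = 1.496180, coefficient = 1

I ≈ (0.250000/2) × 16.257366 = 2.032171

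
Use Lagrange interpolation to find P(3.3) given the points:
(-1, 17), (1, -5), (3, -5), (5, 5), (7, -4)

Lagrange interpolation formula:
P(x) = Σ yᵢ × Lᵢ(x)
where Lᵢ(x) = Π_{j≠i} (x - xⱼ)/(xᵢ - xⱼ)

L_0(3.3) = (3.3 - 1)/(-1 - 1) × (3.3 - 3)/(-1 - 3) × (3.3 - 5)/(-1 - 5) × (3.3 - 7)/(-1 - 7) = 0.011302
L_1(3.3) = (3.3 - (-1))/(1 - (-1)) × (3.3 - 3)/(1 - 3) × (3.3 - 5)/(1 - 5) × (3.3 - 7)/(1 - 7) = -0.084522
L_2(3.3) = (3.3 - (-1))/(3 - (-1)) × (3.3 - 1)/(3 - 1) × (3.3 - 5)/(3 - 5) × (3.3 - 7)/(3 - 7) = 0.972002
L_3(3.3) = (3.3 - (-1))/(5 - (-1)) × (3.3 - 1)/(5 - 1) × (3.3 - 3)/(5 - 3) × (3.3 - 7)/(5 - 7) = 0.114353
L_4(3.3) = (3.3 - (-1))/(7 - (-1)) × (3.3 - 1)/(7 - 1) × (3.3 - 3)/(7 - 3) × (3.3 - 5)/(7 - 5) = -0.013135

P(3.3) = 17×L_0(3.3) + (-5)×L_1(3.3) + (-5)×L_2(3.3) + 5×L_3(3.3) + (-4)×L_4(3.3)
P(3.3) = -3.620952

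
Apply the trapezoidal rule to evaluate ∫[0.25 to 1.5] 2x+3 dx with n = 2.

f(x) = 2x+3
a = 0.25, b = 1.5, n = 2
h = (b - a)/n = 0.625000

Trapezoidal rule: (h/2)[f(x₀) + 2f(x₁) + 2f(x₂) + ... + f(xₙ)]

x_0 = 0.2500, f(x_0) = 3.500000, coefficient = 1
x_1 = 0.8750, f(x_1) = 4.750000, coefficient = 2
x_2 = 1.5000, f(x_2) = 6.000000, coefficient = 1

I ≈ (0.625000/2) × 19.000000 = 5.937500
Exact value: 5.937500
Error: 0.000000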